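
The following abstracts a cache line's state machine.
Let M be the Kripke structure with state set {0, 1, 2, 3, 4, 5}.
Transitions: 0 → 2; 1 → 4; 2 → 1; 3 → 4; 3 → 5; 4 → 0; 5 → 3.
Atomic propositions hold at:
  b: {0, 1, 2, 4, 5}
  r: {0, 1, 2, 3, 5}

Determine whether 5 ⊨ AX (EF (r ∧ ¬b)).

Yes

Sat(¬b) = {3}
Sat(r ∧ ¬b) = {3}
EF (r ∧ ¬b): least fixpoint, start Z0 = {3}, add states with some successor in Z. Z1 = {3, 5}; fixed.
Sat(EF (r ∧ ¬b)) = {3, 5}
Sat(AX (EF (r ∧ ¬b))) = {s : every successor in {3, 5}} = {5}
5 ∈ Sat(AX (EF (r ∧ ¬b))) = {5}, so the formula holds at 5.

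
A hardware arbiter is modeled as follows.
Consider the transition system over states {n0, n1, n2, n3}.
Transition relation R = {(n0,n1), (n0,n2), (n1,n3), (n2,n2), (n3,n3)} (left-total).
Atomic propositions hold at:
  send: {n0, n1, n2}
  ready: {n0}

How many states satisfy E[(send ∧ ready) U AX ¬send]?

3

Sat(send ∧ ready) = {n0}
Sat(¬send) = {n3}
Sat(AX ¬send) = {s : every successor in {n3}} = {n1, n3}
E[(send ∧ ready) U AX ¬send]: least fixpoint, start Z0 = Sat(AX ¬send) = {n1, n3}, add states in Sat(send ∧ ready) with some successor in Z. Z1 = {n0, n1, n3}; fixed.
Sat(E[(send ∧ ready) U AX ¬send]) = {n0, n1, n3}
|Sat(E[(send ∧ ready) U AX ¬send])| = |{n0, n1, n3}| = 3.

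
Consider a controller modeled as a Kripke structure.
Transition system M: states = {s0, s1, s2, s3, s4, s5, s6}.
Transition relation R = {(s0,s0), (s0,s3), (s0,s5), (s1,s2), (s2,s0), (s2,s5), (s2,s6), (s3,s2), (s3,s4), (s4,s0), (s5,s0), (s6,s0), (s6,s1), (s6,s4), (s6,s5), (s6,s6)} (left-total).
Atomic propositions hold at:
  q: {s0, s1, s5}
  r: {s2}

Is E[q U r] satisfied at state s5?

E[q U r]: least fixpoint, start Z0 = Sat(r) = {s2}, add states in Sat(q) with some successor in Z. Z1 = {s1, s2}; fixed.
Sat(E[q U r]) = {s1, s2}
s5 ∉ Sat(E[q U r]) = {s1, s2}, so the formula does not hold at s5.

No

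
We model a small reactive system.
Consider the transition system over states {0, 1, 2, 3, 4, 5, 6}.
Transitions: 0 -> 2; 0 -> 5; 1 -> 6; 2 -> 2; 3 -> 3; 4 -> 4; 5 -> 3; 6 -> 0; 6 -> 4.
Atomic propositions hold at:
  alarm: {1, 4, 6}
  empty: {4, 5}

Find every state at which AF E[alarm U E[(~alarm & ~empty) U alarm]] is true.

Sat(~alarm) = {0, 2, 3, 5}
Sat(~empty) = {0, 1, 2, 3, 6}
Sat(~alarm & ~empty) = {0, 2, 3}
E[(~alarm & ~empty) U alarm]: least fixpoint, start Z0 = Sat(alarm) = {1, 4, 6}, add states in Sat(~alarm & ~empty) with some successor in Z. Already a fixed point.
Sat(E[(~alarm & ~empty) U alarm]) = {1, 4, 6}
E[alarm U E[(~alarm & ~empty) U alarm]]: least fixpoint, start Z0 = Sat(E[(~alarm & ~empty) U alarm]) = {1, 4, 6}, add states in Sat(alarm) with some successor in Z. Already a fixed point.
Sat(E[alarm U E[(~alarm & ~empty) U alarm]]) = {1, 4, 6}
AF E[alarm U E[(~alarm & ~empty) U alarm]]: least fixpoint, start Z0 = {1, 4, 6}, add states with every successor in Z. Already a fixed point.
Sat(AF E[alarm U E[(~alarm & ~empty) U alarm]]) = {1, 4, 6}

{1, 4, 6}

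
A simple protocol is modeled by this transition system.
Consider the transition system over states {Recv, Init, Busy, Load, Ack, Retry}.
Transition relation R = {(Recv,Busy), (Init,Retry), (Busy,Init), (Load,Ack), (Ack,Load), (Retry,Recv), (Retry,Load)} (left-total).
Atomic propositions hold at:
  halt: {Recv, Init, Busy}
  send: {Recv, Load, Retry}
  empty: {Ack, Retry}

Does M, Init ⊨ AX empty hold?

Yes

Sat(AX empty) = {s : every successor in {Ack, Retry}} = {Init, Load}
Init ∈ Sat(AX empty) = {Init, Load}, so the formula holds at Init.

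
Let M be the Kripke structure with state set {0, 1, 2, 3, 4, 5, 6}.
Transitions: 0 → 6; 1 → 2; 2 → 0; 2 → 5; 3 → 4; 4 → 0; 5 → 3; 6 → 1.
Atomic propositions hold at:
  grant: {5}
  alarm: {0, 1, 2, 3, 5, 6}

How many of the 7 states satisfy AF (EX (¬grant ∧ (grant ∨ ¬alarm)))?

Sat(¬grant) = {0, 1, 2, 3, 4, 6}
Sat(¬alarm) = {4}
Sat(grant ∨ ¬alarm) = {4, 5}
Sat(¬grant ∧ (grant ∨ ¬alarm)) = {4}
Sat(EX (¬grant ∧ (grant ∨ ¬alarm))) = {s : some successor in {4}} = {3}
AF (EX (¬grant ∧ (grant ∨ ¬alarm))): least fixpoint, start Z0 = {3}, add states with every successor in Z. Z1 = {3, 5}; fixed.
Sat(AF (EX (¬grant ∧ (grant ∨ ¬alarm)))) = {3, 5}
|Sat(AF (EX (¬grant ∧ (grant ∨ ¬alarm))))| = |{3, 5}| = 2.

2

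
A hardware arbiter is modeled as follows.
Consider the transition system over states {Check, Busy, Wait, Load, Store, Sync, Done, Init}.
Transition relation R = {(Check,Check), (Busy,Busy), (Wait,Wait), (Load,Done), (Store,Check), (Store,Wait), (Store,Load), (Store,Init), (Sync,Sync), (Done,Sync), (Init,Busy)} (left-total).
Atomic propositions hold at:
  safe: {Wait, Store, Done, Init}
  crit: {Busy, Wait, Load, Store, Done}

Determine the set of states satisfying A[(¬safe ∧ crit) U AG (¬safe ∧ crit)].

Sat(¬safe) = {Check, Busy, Load, Sync}
Sat(¬safe ∧ crit) = {Busy, Load}
AG (¬safe ∧ crit): greatest fixpoint, start Z0 = {Busy, Load}, keep only states in Sat with every successor in Z. Z1 = {Busy}; fixed.
Sat(AG (¬safe ∧ crit)) = {Busy}
A[(¬safe ∧ crit) U AG (¬safe ∧ crit)]: least fixpoint, start Z0 = Sat(AG (¬safe ∧ crit)) = {Busy}, add states in Sat(¬safe ∧ crit) with every successor in Z. Already a fixed point.
Sat(A[(¬safe ∧ crit) U AG (¬safe ∧ crit)]) = {Busy}

{Busy}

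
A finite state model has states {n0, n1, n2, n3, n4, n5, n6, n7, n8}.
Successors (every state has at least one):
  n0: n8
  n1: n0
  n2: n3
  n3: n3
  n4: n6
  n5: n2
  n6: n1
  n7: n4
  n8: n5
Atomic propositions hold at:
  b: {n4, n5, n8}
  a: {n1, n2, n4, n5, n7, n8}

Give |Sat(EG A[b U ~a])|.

1

Sat(~a) = {n0, n3, n6}
A[b U ~a]: least fixpoint, start Z0 = Sat(~a) = {n0, n3, n6}, add states in Sat(b) with every successor in Z. Z1 = {n0, n3, n4, n6}; fixed.
Sat(A[b U ~a]) = {n0, n3, n4, n6}
EG A[b U ~a]: greatest fixpoint, start Z0 = {n0, n3, n4, n6}, keep only states in Sat with some successor in Z. Z1 = {n3, n4}; Z2 = {n3}; fixed.
Sat(EG A[b U ~a]) = {n3}
|Sat(EG A[b U ~a])| = |{n3}| = 1.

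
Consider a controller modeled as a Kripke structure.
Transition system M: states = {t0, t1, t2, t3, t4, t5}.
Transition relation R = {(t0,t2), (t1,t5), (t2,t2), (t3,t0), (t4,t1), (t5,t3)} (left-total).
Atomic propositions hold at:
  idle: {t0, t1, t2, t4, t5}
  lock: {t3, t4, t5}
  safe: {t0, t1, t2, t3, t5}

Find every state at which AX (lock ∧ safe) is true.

{t1, t5}

Sat(lock ∧ safe) = {t3, t5}
Sat(AX (lock ∧ safe)) = {s : every successor in {t3, t5}} = {t1, t5}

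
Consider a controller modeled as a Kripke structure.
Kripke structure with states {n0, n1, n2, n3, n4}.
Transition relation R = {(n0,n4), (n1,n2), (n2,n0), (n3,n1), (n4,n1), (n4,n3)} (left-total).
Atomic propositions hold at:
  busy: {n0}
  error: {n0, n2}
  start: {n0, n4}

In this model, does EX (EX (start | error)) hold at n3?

Yes

Sat(start | error) = {n0, n2, n4}
Sat(EX (start | error)) = {s : some successor in {n0, n2, n4}} = {n0, n1, n2}
Sat(EX (EX (start | error))) = {s : some successor in {n0, n1, n2}} = {n1, n2, n3, n4}
n3 ∈ Sat(EX (EX (start | error))) = {n1, n2, n3, n4}, so the formula holds at n3.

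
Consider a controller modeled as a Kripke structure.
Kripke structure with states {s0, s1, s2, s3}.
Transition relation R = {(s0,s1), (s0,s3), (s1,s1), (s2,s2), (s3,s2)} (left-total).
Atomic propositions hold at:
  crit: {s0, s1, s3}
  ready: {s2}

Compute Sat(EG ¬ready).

{s0, s1}

Sat(¬ready) = {s0, s1, s3}
EG ¬ready: greatest fixpoint, start Z0 = {s0, s1, s3}, keep only states in Sat with some successor in Z. Z1 = {s0, s1}; fixed.
Sat(EG ¬ready) = {s0, s1}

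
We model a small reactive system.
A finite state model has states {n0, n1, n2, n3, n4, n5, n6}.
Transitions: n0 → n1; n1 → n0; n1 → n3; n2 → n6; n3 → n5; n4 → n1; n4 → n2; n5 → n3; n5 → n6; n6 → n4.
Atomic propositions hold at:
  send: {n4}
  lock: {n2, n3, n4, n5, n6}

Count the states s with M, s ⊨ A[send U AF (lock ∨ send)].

Sat(lock ∨ send) = {n2, n3, n4, n5, n6}
AF (lock ∨ send): least fixpoint, start Z0 = {n2, n3, n4, n5, n6}, add states with every successor in Z. Already a fixed point.
Sat(AF (lock ∨ send)) = {n2, n3, n4, n5, n6}
A[send U AF (lock ∨ send)]: least fixpoint, start Z0 = Sat(AF (lock ∨ send)) = {n2, n3, n4, n5, n6}, add states in Sat(send) with every successor in Z. Already a fixed point.
Sat(A[send U AF (lock ∨ send)]) = {n2, n3, n4, n5, n6}
|Sat(A[send U AF (lock ∨ send)])| = |{n2, n3, n4, n5, n6}| = 5.

5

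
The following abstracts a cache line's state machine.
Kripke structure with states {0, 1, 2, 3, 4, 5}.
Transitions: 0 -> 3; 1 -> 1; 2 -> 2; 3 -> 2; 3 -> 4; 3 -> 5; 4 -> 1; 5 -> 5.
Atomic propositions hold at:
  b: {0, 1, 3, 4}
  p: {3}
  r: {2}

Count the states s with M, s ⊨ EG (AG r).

1

AG r: greatest fixpoint, start Z0 = {2}, keep only states in Sat with every successor in Z. Already a fixed point.
Sat(AG r) = {2}
EG (AG r): greatest fixpoint, start Z0 = {2}, keep only states in Sat with some successor in Z. Already a fixed point.
Sat(EG (AG r)) = {2}
|Sat(EG (AG r))| = |{2}| = 1.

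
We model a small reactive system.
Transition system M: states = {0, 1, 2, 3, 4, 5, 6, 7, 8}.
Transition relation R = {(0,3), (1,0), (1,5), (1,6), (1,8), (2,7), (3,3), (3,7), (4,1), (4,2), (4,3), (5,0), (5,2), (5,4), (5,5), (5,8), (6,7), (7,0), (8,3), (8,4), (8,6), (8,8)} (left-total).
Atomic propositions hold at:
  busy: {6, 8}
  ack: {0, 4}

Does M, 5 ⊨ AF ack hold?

No

AF ack: least fixpoint, start Z0 = {0, 4}, add states with every successor in Z. Z1 = {0, 4, 7}; Z2 = {0, 2, 4, 6, 7}; fixed.
Sat(AF ack) = {0, 2, 4, 6, 7}
5 ∉ Sat(AF ack) = {0, 2, 4, 6, 7}, so the formula does not hold at 5.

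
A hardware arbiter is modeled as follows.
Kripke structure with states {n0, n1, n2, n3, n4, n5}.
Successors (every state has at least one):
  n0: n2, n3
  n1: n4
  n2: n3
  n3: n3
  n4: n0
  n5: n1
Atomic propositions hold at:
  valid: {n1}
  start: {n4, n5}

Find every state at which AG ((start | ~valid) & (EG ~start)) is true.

{n0, n2, n3}

Sat(~valid) = {n0, n2, n3, n4, n5}
Sat(start | ~valid) = {n0, n2, n3, n4, n5}
Sat(~start) = {n0, n1, n2, n3}
EG ~start: greatest fixpoint, start Z0 = {n0, n1, n2, n3}, keep only states in Sat with some successor in Z. Z1 = {n0, n2, n3}; fixed.
Sat(EG ~start) = {n0, n2, n3}
Sat((start | ~valid) & (EG ~start)) = {n0, n2, n3}
AG ((start | ~valid) & (EG ~start)): greatest fixpoint, start Z0 = {n0, n2, n3}, keep only states in Sat with every successor in Z. Already a fixed point.
Sat(AG ((start | ~valid) & (EG ~start))) = {n0, n2, n3}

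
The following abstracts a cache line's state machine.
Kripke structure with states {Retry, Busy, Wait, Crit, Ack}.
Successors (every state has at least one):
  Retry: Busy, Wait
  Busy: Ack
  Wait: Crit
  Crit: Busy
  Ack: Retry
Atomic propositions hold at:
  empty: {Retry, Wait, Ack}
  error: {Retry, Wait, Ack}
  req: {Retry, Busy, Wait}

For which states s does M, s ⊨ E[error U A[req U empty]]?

A[req U empty]: least fixpoint, start Z0 = Sat(empty) = {Retry, Wait, Ack}, add states in Sat(req) with every successor in Z. Z1 = {Retry, Busy, Wait, Ack}; fixed.
Sat(A[req U empty]) = {Retry, Busy, Wait, Ack}
E[error U A[req U empty]]: least fixpoint, start Z0 = Sat(A[req U empty]) = {Retry, Busy, Wait, Ack}, add states in Sat(error) with some successor in Z. Already a fixed point.
Sat(E[error U A[req U empty]]) = {Retry, Busy, Wait, Ack}

{Retry, Busy, Wait, Ack}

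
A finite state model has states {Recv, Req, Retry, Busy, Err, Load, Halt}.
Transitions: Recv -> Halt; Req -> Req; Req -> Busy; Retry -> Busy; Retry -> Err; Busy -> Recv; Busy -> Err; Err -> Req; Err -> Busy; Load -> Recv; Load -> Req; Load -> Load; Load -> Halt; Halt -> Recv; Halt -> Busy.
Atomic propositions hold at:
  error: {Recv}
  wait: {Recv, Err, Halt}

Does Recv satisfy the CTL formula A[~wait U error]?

Sat(~wait) = {Req, Retry, Busy, Load}
A[~wait U error]: least fixpoint, start Z0 = Sat(error) = {Recv}, add states in Sat(~wait) with every successor in Z. Already a fixed point.
Sat(A[~wait U error]) = {Recv}
Recv ∈ Sat(A[~wait U error]) = {Recv}, so the formula holds at Recv.

Yes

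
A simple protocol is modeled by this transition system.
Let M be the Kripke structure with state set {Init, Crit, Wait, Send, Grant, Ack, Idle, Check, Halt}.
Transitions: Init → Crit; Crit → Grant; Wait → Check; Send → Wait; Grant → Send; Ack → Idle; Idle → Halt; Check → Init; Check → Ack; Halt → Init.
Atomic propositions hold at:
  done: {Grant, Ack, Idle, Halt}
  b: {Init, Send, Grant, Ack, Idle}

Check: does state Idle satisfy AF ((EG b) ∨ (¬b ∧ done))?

Yes

EG b: greatest fixpoint, start Z0 = {Init, Send, Grant, Ack, Idle}, keep only states in Sat with some successor in Z. Z1 = {Grant, Ack}; Z2 = ∅; fixed.
Sat(EG b) = ∅
Sat(¬b) = {Crit, Wait, Check, Halt}
Sat(¬b ∧ done) = {Halt}
Sat((EG b) ∨ (¬b ∧ done)) = {Halt}
AF ((EG b) ∨ (¬b ∧ done)): least fixpoint, start Z0 = {Halt}, add states with every successor in Z. Z1 = {Idle, Halt}; Z2 = {Ack, Idle, Halt}; fixed.
Sat(AF ((EG b) ∨ (¬b ∧ done))) = {Ack, Idle, Halt}
Idle ∈ Sat(AF ((EG b) ∨ (¬b ∧ done))) = {Ack, Idle, Halt}, so the formula holds at Idle.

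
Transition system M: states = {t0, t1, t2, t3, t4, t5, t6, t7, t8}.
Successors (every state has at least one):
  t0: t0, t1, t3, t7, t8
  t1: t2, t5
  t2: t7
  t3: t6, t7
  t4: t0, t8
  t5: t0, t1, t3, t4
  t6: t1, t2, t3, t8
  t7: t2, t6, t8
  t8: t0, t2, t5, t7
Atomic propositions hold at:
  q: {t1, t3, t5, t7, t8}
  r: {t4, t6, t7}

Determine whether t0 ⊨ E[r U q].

No

E[r U q]: least fixpoint, start Z0 = Sat(q) = {t1, t3, t5, t7, t8}, add states in Sat(r) with some successor in Z. Z1 = {t1, t3, t4, t5, t6, t7, t8}; fixed.
Sat(E[r U q]) = {t1, t3, t4, t5, t6, t7, t8}
t0 ∉ Sat(E[r U q]) = {t1, t3, t4, t5, t6, t7, t8}, so the formula does not hold at t0.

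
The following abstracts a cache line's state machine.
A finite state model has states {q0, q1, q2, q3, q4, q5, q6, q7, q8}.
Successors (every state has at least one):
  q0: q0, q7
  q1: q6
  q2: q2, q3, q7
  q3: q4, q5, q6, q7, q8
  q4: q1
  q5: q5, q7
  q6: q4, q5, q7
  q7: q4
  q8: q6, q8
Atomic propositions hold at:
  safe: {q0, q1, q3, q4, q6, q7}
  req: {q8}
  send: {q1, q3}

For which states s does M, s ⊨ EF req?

EF req: least fixpoint, start Z0 = {q8}, add states with some successor in Z. Z1 = {q3, q8}; Z2 = {q2, q3, q8}; fixed.
Sat(EF req) = {q2, q3, q8}

{q2, q3, q8}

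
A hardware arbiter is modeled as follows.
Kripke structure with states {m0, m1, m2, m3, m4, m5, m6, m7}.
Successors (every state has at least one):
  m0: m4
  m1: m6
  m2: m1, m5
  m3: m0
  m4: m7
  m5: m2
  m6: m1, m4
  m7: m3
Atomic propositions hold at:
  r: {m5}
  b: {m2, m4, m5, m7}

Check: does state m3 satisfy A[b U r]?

A[b U r]: least fixpoint, start Z0 = Sat(r) = {m5}, add states in Sat(b) with every successor in Z. Already a fixed point.
Sat(A[b U r]) = {m5}
m3 ∉ Sat(A[b U r]) = {m5}, so the formula does not hold at m3.

No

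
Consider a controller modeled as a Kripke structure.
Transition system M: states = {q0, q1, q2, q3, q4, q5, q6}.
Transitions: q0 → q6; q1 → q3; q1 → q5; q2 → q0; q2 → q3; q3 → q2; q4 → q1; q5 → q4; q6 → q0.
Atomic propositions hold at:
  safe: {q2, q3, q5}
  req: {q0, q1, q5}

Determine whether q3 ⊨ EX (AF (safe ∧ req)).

Sat(safe ∧ req) = {q5}
AF (safe ∧ req): least fixpoint, start Z0 = {q5}, add states with every successor in Z. Already a fixed point.
Sat(AF (safe ∧ req)) = {q5}
Sat(EX (AF (safe ∧ req))) = {s : some successor in {q5}} = {q1}
q3 ∉ Sat(EX (AF (safe ∧ req))) = {q1}, so the formula does not hold at q3.

No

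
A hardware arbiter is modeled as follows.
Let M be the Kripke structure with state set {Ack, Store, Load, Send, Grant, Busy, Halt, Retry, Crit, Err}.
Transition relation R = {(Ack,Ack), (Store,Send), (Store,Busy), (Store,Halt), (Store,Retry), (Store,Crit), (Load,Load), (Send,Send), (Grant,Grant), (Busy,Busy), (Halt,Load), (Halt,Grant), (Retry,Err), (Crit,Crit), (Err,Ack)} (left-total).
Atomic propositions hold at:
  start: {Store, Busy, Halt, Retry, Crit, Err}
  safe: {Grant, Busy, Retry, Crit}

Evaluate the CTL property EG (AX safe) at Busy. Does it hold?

Sat(AX safe) = {s : every successor in {Grant, Busy, Retry, Crit}} = {Grant, Busy, Crit}
EG (AX safe): greatest fixpoint, start Z0 = {Grant, Busy, Crit}, keep only states in Sat with some successor in Z. Already a fixed point.
Sat(EG (AX safe)) = {Grant, Busy, Crit}
Busy ∈ Sat(EG (AX safe)) = {Grant, Busy, Crit}, so the formula holds at Busy.

Yes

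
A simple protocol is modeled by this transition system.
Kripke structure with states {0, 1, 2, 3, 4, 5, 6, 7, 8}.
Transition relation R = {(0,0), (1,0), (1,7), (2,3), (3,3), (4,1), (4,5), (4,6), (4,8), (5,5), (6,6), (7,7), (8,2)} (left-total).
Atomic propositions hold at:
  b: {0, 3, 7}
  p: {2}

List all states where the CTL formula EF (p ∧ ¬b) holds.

Sat(¬b) = {1, 2, 4, 5, 6, 8}
Sat(p ∧ ¬b) = {2}
EF (p ∧ ¬b): least fixpoint, start Z0 = {2}, add states with some successor in Z. Z1 = {2, 8}; Z2 = {2, 4, 8}; fixed.
Sat(EF (p ∧ ¬b)) = {2, 4, 8}

{2, 4, 8}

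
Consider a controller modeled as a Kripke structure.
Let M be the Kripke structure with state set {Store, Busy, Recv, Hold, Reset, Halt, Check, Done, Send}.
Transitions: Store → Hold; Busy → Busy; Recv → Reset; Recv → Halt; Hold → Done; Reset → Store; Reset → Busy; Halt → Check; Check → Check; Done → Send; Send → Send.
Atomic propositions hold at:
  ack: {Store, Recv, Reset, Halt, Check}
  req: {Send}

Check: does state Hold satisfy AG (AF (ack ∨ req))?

Yes

Sat(ack ∨ req) = {Store, Recv, Reset, Halt, Check, Send}
AF (ack ∨ req): least fixpoint, start Z0 = {Store, Recv, Reset, Halt, Check, Send}, add states with every successor in Z. Z1 = {Store, Recv, Reset, Halt, Check, Done, Send}; Z2 = {Store, Recv, Hold, Reset, Halt, Check, Done, Send}; fixed.
Sat(AF (ack ∨ req)) = {Store, Recv, Hold, Reset, Halt, Check, Done, Send}
AG (AF (ack ∨ req)): greatest fixpoint, start Z0 = {Store, Recv, Hold, Reset, Halt, Check, Done, Send}, keep only states in Sat with every successor in Z. Z1 = {Store, Recv, Hold, Halt, Check, Done, Send}; Z2 = {Store, Hold, Halt, Check, Done, Send}; fixed.
Sat(AG (AF (ack ∨ req))) = {Store, Hold, Halt, Check, Done, Send}
Hold ∈ Sat(AG (AF (ack ∨ req))) = {Store, Hold, Halt, Check, Done, Send}, so the formula holds at Hold.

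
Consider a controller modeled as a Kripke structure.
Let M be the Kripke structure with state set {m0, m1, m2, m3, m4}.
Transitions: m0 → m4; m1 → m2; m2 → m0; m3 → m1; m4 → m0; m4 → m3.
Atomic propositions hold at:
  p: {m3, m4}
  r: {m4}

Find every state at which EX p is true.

{m0, m4}

Sat(EX p) = {s : some successor in {m3, m4}} = {m0, m4}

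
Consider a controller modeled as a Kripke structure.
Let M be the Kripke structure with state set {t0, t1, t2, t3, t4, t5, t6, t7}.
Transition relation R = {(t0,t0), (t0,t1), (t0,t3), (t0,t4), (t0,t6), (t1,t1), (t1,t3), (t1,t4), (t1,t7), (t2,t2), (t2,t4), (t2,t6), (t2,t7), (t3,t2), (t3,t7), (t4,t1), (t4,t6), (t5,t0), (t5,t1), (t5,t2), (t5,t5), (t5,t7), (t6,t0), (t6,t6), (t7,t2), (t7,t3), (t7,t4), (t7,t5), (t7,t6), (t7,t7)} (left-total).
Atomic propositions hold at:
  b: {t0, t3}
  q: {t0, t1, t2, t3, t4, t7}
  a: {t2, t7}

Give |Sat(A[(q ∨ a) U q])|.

Sat(q ∨ a) = {t0, t1, t2, t3, t4, t7}
A[(q ∨ a) U q]: least fixpoint, start Z0 = Sat(q) = {t0, t1, t2, t3, t4, t7}, add states in Sat(q ∨ a) with every successor in Z. Already a fixed point.
Sat(A[(q ∨ a) U q]) = {t0, t1, t2, t3, t4, t7}
|Sat(A[(q ∨ a) U q])| = |{t0, t1, t2, t3, t4, t7}| = 6.

6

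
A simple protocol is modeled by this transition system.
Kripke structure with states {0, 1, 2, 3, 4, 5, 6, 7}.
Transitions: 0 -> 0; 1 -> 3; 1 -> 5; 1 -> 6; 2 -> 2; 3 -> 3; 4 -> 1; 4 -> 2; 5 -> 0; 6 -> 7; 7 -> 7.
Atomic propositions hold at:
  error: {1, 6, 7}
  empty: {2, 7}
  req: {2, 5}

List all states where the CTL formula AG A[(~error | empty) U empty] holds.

{2, 7}

Sat(~error) = {0, 2, 3, 4, 5}
Sat(~error | empty) = {0, 2, 3, 4, 5, 7}
A[(~error | empty) U empty]: least fixpoint, start Z0 = Sat(empty) = {2, 7}, add states in Sat(~error | empty) with every successor in Z. Already a fixed point.
Sat(A[(~error | empty) U empty]) = {2, 7}
AG A[(~error | empty) U empty]: greatest fixpoint, start Z0 = {2, 7}, keep only states in Sat with every successor in Z. Already a fixed point.
Sat(AG A[(~error | empty) U empty]) = {2, 7}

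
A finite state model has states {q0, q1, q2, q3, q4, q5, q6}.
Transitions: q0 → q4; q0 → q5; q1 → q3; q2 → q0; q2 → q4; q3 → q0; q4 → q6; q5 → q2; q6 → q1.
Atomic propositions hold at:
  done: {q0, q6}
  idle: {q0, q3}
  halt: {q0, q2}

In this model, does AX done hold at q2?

No

Sat(AX done) = {s : every successor in {q0, q6}} = {q3, q4}
q2 ∉ Sat(AX done) = {q3, q4}, so the formula does not hold at q2.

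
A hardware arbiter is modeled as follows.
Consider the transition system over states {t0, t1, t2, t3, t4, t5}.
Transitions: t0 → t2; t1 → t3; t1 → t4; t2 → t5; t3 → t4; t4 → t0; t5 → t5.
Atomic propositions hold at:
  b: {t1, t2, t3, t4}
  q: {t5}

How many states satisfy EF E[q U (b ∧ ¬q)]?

5

Sat(¬q) = {t0, t1, t2, t3, t4}
Sat(b ∧ ¬q) = {t1, t2, t3, t4}
E[q U (b ∧ ¬q)]: least fixpoint, start Z0 = Sat((b ∧ ¬q)) = {t1, t2, t3, t4}, add states in Sat(q) with some successor in Z. Already a fixed point.
Sat(E[q U (b ∧ ¬q)]) = {t1, t2, t3, t4}
EF E[q U (b ∧ ¬q)]: least fixpoint, start Z0 = {t1, t2, t3, t4}, add states with some successor in Z. Z1 = {t0, t1, t2, t3, t4}; fixed.
Sat(EF E[q U (b ∧ ¬q)]) = {t0, t1, t2, t3, t4}
|Sat(EF E[q U (b ∧ ¬q)])| = |{t0, t1, t2, t3, t4}| = 5.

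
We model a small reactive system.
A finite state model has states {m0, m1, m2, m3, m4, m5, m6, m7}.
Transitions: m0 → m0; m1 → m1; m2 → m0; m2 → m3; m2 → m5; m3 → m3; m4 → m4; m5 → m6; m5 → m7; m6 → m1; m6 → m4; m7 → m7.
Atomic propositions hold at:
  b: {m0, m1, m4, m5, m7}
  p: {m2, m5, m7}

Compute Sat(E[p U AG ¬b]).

Sat(¬b) = {m2, m3, m6}
AG ¬b: greatest fixpoint, start Z0 = {m2, m3, m6}, keep only states in Sat with every successor in Z. Z1 = {m3}; fixed.
Sat(AG ¬b) = {m3}
E[p U AG ¬b]: least fixpoint, start Z0 = Sat(AG ¬b) = {m3}, add states in Sat(p) with some successor in Z. Z1 = {m2, m3}; fixed.
Sat(E[p U AG ¬b]) = {m2, m3}

{m2, m3}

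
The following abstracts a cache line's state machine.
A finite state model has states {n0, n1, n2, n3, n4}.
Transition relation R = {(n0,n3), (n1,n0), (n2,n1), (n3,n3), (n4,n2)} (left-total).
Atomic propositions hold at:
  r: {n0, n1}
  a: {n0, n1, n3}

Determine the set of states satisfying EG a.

{n0, n1, n3}

EG a: greatest fixpoint, start Z0 = {n0, n1, n3}, keep only states in Sat with some successor in Z. Already a fixed point.
Sat(EG a) = {n0, n1, n3}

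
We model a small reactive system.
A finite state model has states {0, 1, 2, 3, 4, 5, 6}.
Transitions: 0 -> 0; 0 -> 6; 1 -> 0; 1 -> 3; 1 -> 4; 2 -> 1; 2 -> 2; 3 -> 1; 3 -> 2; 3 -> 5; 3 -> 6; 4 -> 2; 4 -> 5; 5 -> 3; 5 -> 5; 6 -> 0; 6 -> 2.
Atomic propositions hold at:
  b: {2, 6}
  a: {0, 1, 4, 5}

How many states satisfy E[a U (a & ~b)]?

4

Sat(~b) = {0, 1, 3, 4, 5}
Sat(a & ~b) = {0, 1, 4, 5}
E[a U (a & ~b)]: least fixpoint, start Z0 = Sat((a & ~b)) = {0, 1, 4, 5}, add states in Sat(a) with some successor in Z. Already a fixed point.
Sat(E[a U (a & ~b)]) = {0, 1, 4, 5}
|Sat(E[a U (a & ~b)])| = |{0, 1, 4, 5}| = 4.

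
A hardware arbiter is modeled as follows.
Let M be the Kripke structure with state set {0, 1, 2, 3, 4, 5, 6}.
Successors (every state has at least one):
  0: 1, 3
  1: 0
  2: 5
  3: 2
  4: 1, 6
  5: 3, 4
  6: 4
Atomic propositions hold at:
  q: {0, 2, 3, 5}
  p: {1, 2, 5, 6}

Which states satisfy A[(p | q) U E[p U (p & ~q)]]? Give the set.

Sat(p | q) = {0, 1, 2, 3, 5, 6}
Sat(~q) = {1, 4, 6}
Sat(p & ~q) = {1, 6}
E[p U (p & ~q)]: least fixpoint, start Z0 = Sat((p & ~q)) = {1, 6}, add states in Sat(p) with some successor in Z. Already a fixed point.
Sat(E[p U (p & ~q)]) = {1, 6}
A[(p | q) U E[p U (p & ~q)]]: least fixpoint, start Z0 = Sat(E[p U (p & ~q)]) = {1, 6}, add states in Sat(p | q) with every successor in Z. Already a fixed point.
Sat(A[(p | q) U E[p U (p & ~q)]]) = {1, 6}

{1, 6}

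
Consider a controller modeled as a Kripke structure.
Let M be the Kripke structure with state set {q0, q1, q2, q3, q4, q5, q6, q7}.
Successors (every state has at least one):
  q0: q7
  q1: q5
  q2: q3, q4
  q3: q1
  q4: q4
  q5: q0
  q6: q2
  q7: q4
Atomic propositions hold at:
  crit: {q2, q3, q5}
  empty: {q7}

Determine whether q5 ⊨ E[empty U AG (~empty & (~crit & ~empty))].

No

Sat(~empty) = {q0, q1, q2, q3, q4, q5, q6}
Sat(~crit) = {q0, q1, q4, q6, q7}
Sat(~crit & ~empty) = {q0, q1, q4, q6}
Sat(~empty & (~crit & ~empty)) = {q0, q1, q4, q6}
AG (~empty & (~crit & ~empty)): greatest fixpoint, start Z0 = {q0, q1, q4, q6}, keep only states in Sat with every successor in Z. Z1 = {q4}; fixed.
Sat(AG (~empty & (~crit & ~empty))) = {q4}
E[empty U AG (~empty & (~crit & ~empty))]: least fixpoint, start Z0 = Sat(AG (~empty & (~crit & ~empty))) = {q4}, add states in Sat(empty) with some successor in Z. Z1 = {q4, q7}; fixed.
Sat(E[empty U AG (~empty & (~crit & ~empty))]) = {q4, q7}
q5 ∉ Sat(E[empty U AG (~empty & (~crit & ~empty))]) = {q4, q7}, so the formula does not hold at q5.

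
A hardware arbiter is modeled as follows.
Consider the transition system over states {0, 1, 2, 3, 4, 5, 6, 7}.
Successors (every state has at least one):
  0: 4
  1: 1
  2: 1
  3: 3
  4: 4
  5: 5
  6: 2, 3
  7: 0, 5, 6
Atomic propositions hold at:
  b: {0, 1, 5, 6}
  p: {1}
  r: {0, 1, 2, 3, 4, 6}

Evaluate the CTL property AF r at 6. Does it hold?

AF r: least fixpoint, start Z0 = {0, 1, 2, 3, 4, 6}, add states with every successor in Z. Already a fixed point.
Sat(AF r) = {0, 1, 2, 3, 4, 6}
6 ∈ Sat(AF r) = {0, 1, 2, 3, 4, 6}, so the formula holds at 6.

Yes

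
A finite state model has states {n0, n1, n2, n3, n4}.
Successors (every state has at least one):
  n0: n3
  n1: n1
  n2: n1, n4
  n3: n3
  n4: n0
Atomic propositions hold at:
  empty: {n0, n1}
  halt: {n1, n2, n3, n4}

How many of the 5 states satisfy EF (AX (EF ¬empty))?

Sat(¬empty) = {n2, n3, n4}
EF ¬empty: least fixpoint, start Z0 = {n2, n3, n4}, add states with some successor in Z. Z1 = {n0, n2, n3, n4}; fixed.
Sat(EF ¬empty) = {n0, n2, n3, n4}
Sat(AX (EF ¬empty)) = {s : every successor in {n0, n2, n3, n4}} = {n0, n3, n4}
EF (AX (EF ¬empty)): least fixpoint, start Z0 = {n0, n3, n4}, add states with some successor in Z. Z1 = {n0, n2, n3, n4}; fixed.
Sat(EF (AX (EF ¬empty))) = {n0, n2, n3, n4}
|Sat(EF (AX (EF ¬empty)))| = |{n0, n2, n3, n4}| = 4.

4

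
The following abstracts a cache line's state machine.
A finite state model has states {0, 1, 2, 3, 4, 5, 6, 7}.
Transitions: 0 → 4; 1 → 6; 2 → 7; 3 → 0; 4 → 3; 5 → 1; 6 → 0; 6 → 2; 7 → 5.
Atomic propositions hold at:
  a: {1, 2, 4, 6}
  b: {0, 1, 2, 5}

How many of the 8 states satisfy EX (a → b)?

Sat(a → b) = {0, 1, 2, 3, 5, 7}
Sat(EX (a → b)) = {s : some successor in {0, 1, 2, 3, 5, 7}} = {2, 3, 4, 5, 6, 7}
|Sat(EX (a → b))| = |{2, 3, 4, 5, 6, 7}| = 6.

6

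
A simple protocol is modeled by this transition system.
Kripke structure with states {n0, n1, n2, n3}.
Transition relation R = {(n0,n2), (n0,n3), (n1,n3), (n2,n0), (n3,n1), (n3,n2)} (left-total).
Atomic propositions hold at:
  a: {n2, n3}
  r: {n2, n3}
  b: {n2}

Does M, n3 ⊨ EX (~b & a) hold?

No

Sat(~b) = {n0, n1, n3}
Sat(~b & a) = {n3}
Sat(EX (~b & a)) = {s : some successor in {n3}} = {n0, n1}
n3 ∉ Sat(EX (~b & a)) = {n0, n1}, so the formula does not hold at n3.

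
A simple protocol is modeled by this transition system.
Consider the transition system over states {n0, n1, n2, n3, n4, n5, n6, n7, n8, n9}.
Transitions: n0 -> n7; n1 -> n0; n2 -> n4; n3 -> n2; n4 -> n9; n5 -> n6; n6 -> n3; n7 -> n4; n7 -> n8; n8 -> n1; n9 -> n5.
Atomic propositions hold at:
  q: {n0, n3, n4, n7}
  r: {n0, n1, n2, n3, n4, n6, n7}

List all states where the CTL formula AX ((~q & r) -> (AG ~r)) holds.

Sat(~q) = {n1, n2, n5, n6, n8, n9}
Sat(~q & r) = {n1, n2, n6}
Sat(~r) = {n5, n8, n9}
AG ~r: greatest fixpoint, start Z0 = {n5, n8, n9}, keep only states in Sat with every successor in Z. Z1 = {n9}; Z2 = ∅; fixed.
Sat(AG ~r) = ∅
Sat((~q & r) -> (AG ~r)) = {n0, n3, n4, n5, n7, n8, n9}
Sat(AX ((~q & r) -> (AG ~r))) = {s : every successor in {n0, n3, n4, n5, n7, n8, n9}} = {n0, n1, n2, n4, n6, n7, n9}

{n0, n1, n2, n4, n6, n7, n9}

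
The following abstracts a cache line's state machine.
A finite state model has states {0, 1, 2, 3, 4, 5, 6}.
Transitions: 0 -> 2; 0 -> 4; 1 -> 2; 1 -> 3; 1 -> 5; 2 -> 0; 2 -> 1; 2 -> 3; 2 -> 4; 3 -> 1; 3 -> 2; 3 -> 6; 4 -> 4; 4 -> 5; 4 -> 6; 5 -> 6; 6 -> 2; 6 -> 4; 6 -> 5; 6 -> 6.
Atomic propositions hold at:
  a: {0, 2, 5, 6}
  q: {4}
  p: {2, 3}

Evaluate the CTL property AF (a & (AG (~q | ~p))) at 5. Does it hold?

Sat(~q) = {0, 1, 2, 3, 5, 6}
Sat(~p) = {0, 1, 4, 5, 6}
Sat(~q | ~p) = {0, 1, 2, 3, 4, 5, 6}
AG (~q | ~p): greatest fixpoint, start Z0 = {0, 1, 2, 3, 4, 5, 6}, keep only states in Sat with every successor in Z. Already a fixed point.
Sat(AG (~q | ~p)) = {0, 1, 2, 3, 4, 5, 6}
Sat(a & (AG (~q | ~p))) = {0, 2, 5, 6}
AF (a & (AG (~q | ~p))): least fixpoint, start Z0 = {0, 2, 5, 6}, add states with every successor in Z. Already a fixed point.
Sat(AF (a & (AG (~q | ~p)))) = {0, 2, 5, 6}
5 ∈ Sat(AF (a & (AG (~q | ~p)))) = {0, 2, 5, 6}, so the formula holds at 5.

Yes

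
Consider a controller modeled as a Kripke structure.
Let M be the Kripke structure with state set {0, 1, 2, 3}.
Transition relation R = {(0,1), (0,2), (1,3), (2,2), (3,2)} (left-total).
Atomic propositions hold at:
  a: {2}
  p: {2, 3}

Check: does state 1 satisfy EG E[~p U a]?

Sat(~p) = {0, 1}
E[~p U a]: least fixpoint, start Z0 = Sat(a) = {2}, add states in Sat(~p) with some successor in Z. Z1 = {0, 2}; fixed.
Sat(E[~p U a]) = {0, 2}
EG E[~p U a]: greatest fixpoint, start Z0 = {0, 2}, keep only states in Sat with some successor in Z. Already a fixed point.
Sat(EG E[~p U a]) = {0, 2}
1 ∉ Sat(EG E[~p U a]) = {0, 2}, so the formula does not hold at 1.

No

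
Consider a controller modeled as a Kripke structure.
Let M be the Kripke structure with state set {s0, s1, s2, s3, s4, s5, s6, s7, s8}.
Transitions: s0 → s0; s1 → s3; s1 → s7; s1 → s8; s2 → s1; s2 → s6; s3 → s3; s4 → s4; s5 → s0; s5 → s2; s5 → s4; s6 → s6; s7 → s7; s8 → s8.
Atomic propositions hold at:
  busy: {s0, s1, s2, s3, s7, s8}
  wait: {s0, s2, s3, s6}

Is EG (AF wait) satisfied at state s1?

No

AF wait: least fixpoint, start Z0 = {s0, s2, s3, s6}, add states with every successor in Z. Already a fixed point.
Sat(AF wait) = {s0, s2, s3, s6}
EG (AF wait): greatest fixpoint, start Z0 = {s0, s2, s3, s6}, keep only states in Sat with some successor in Z. Already a fixed point.
Sat(EG (AF wait)) = {s0, s2, s3, s6}
s1 ∉ Sat(EG (AF wait)) = {s0, s2, s3, s6}, so the formula does not hold at s1.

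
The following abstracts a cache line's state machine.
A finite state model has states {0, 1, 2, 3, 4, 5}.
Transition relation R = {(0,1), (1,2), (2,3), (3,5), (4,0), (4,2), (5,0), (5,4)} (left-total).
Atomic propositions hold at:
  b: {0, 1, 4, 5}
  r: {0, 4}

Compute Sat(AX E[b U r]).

E[b U r]: least fixpoint, start Z0 = Sat(r) = {0, 4}, add states in Sat(b) with some successor in Z. Z1 = {0, 4, 5}; fixed.
Sat(E[b U r]) = {0, 4, 5}
Sat(AX E[b U r]) = {s : every successor in {0, 4, 5}} = {3, 5}

{3, 5}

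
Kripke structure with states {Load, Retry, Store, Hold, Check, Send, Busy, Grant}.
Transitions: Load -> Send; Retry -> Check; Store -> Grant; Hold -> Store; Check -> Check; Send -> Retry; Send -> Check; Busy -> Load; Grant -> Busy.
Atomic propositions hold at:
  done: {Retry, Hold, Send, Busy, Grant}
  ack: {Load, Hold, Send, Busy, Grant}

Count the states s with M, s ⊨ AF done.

AF done: least fixpoint, start Z0 = {Retry, Hold, Send, Busy, Grant}, add states with every successor in Z. Z1 = {Load, Retry, Store, Hold, Send, Busy, Grant}; fixed.
Sat(AF done) = {Load, Retry, Store, Hold, Send, Busy, Grant}
|Sat(AF done)| = |{Load, Retry, Store, Hold, Send, Busy, Grant}| = 7.

7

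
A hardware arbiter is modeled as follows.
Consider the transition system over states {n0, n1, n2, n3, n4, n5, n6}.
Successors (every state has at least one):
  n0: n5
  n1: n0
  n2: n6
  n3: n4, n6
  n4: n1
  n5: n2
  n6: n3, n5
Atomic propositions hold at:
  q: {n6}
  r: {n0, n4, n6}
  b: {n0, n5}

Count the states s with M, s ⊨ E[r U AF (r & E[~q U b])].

Sat(~q) = {n0, n1, n2, n3, n4, n5}
E[~q U b]: least fixpoint, start Z0 = Sat(b) = {n0, n5}, add states in Sat(~q) with some successor in Z. Z1 = {n0, n1, n5}; Z2 = {n0, n1, n4, n5}; Z3 = {n0, n1, n3, n4, n5}; fixed.
Sat(E[~q U b]) = {n0, n1, n3, n4, n5}
Sat(r & E[~q U b]) = {n0, n4}
AF (r & E[~q U b]): least fixpoint, start Z0 = {n0, n4}, add states with every successor in Z. Z1 = {n0, n1, n4}; fixed.
Sat(AF (r & E[~q U b])) = {n0, n1, n4}
E[r U AF (r & E[~q U b])]: least fixpoint, start Z0 = Sat(AF (r & E[~q U b])) = {n0, n1, n4}, add states in Sat(r) with some successor in Z. Already a fixed point.
Sat(E[r U AF (r & E[~q U b])]) = {n0, n1, n4}
|Sat(E[r U AF (r & E[~q U b])])| = |{n0, n1, n4}| = 3.

3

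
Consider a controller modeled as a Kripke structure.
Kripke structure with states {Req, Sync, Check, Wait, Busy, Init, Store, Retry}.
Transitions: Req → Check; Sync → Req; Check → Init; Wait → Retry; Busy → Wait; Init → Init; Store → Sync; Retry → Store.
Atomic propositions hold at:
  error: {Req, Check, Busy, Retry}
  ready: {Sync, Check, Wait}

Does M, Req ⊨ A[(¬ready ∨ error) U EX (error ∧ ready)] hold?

Sat(¬ready) = {Req, Busy, Init, Store, Retry}
Sat(¬ready ∨ error) = {Req, Check, Busy, Init, Store, Retry}
Sat(error ∧ ready) = {Check}
Sat(EX (error ∧ ready)) = {s : some successor in {Check}} = {Req}
A[(¬ready ∨ error) U EX (error ∧ ready)]: least fixpoint, start Z0 = Sat(EX (error ∧ ready)) = {Req}, add states in Sat(¬ready ∨ error) with every successor in Z. Already a fixed point.
Sat(A[(¬ready ∨ error) U EX (error ∧ ready)]) = {Req}
Req ∈ Sat(A[(¬ready ∨ error) U EX (error ∧ ready)]) = {Req}, so the formula holds at Req.

Yes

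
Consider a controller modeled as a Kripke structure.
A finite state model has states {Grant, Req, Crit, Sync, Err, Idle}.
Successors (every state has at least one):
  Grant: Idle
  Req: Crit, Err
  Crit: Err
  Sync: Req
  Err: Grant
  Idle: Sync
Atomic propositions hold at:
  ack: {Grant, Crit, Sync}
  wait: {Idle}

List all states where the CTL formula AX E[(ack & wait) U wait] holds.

Sat(ack & wait) = ∅
E[(ack & wait) U wait]: least fixpoint, start Z0 = Sat(wait) = {Idle}, add states in Sat(ack & wait) with some successor in Z. Already a fixed point.
Sat(E[(ack & wait) U wait]) = {Idle}
Sat(AX E[(ack & wait) U wait]) = {s : every successor in {Idle}} = {Grant}

{Grant}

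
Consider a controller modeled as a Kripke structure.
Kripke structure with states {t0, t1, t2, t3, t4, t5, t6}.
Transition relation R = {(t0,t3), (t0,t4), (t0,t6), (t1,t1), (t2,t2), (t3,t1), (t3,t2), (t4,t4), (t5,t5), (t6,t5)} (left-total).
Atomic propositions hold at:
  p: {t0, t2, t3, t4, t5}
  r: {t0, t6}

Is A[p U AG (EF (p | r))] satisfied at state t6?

Sat(p | r) = {t0, t2, t3, t4, t5, t6}
EF (p | r): least fixpoint, start Z0 = {t0, t2, t3, t4, t5, t6}, add states with some successor in Z. Already a fixed point.
Sat(EF (p | r)) = {t0, t2, t3, t4, t5, t6}
AG (EF (p | r)): greatest fixpoint, start Z0 = {t0, t2, t3, t4, t5, t6}, keep only states in Sat with every successor in Z. Z1 = {t0, t2, t4, t5, t6}; Z2 = {t2, t4, t5, t6}; fixed.
Sat(AG (EF (p | r))) = {t2, t4, t5, t6}
A[p U AG (EF (p | r))]: least fixpoint, start Z0 = Sat(AG (EF (p | r))) = {t2, t4, t5, t6}, add states in Sat(p) with every successor in Z. Already a fixed point.
Sat(A[p U AG (EF (p | r))]) = {t2, t4, t5, t6}
t6 ∈ Sat(A[p U AG (EF (p | r))]) = {t2, t4, t5, t6}, so the formula holds at t6.

Yes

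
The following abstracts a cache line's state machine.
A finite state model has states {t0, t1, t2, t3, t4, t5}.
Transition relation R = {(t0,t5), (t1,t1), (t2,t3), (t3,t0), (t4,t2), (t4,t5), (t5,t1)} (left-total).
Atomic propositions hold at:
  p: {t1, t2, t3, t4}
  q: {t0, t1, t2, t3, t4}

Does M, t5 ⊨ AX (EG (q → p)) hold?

Sat(q → p) = {t1, t2, t3, t4, t5}
EG (q → p): greatest fixpoint, start Z0 = {t1, t2, t3, t4, t5}, keep only states in Sat with some successor in Z. Z1 = {t1, t2, t4, t5}; Z2 = {t1, t4, t5}; fixed.
Sat(EG (q → p)) = {t1, t4, t5}
Sat(AX (EG (q → p))) = {s : every successor in {t1, t4, t5}} = {t0, t1, t5}
t5 ∈ Sat(AX (EG (q → p))) = {t0, t1, t5}, so the formula holds at t5.

Yes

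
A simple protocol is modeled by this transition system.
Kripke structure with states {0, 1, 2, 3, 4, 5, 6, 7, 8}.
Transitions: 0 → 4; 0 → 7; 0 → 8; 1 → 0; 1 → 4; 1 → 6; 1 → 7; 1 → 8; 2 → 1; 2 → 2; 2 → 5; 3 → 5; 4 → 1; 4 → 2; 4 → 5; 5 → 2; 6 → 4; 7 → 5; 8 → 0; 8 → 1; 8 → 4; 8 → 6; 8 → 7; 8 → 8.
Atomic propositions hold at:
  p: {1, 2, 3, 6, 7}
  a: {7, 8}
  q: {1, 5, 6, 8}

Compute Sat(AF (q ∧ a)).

{8}

Sat(q ∧ a) = {8}
AF (q ∧ a): least fixpoint, start Z0 = {8}, add states with every successor in Z. Already a fixed point.
Sat(AF (q ∧ a)) = {8}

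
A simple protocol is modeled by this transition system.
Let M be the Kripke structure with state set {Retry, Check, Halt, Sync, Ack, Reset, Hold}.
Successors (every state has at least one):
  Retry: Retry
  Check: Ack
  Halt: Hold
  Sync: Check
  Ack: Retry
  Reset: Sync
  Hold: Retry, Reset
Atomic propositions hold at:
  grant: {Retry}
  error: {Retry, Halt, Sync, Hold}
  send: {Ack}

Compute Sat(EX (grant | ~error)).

{Retry, Check, Sync, Ack, Hold}

Sat(~error) = {Check, Ack, Reset}
Sat(grant | ~error) = {Retry, Check, Ack, Reset}
Sat(EX (grant | ~error)) = {s : some successor in {Retry, Check, Ack, Reset}} = {Retry, Check, Sync, Ack, Hold}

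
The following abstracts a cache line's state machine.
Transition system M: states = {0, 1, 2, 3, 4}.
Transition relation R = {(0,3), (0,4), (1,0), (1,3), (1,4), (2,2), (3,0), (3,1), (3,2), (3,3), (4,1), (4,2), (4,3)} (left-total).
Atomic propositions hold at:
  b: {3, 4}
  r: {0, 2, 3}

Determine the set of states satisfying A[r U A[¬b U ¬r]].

Sat(¬b) = {0, 1, 2}
Sat(¬r) = {1, 4}
A[¬b U ¬r]: least fixpoint, start Z0 = Sat(¬r) = {1, 4}, add states in Sat(¬b) with every successor in Z. Already a fixed point.
Sat(A[¬b U ¬r]) = {1, 4}
A[r U A[¬b U ¬r]]: least fixpoint, start Z0 = Sat(A[¬b U ¬r]) = {1, 4}, add states in Sat(r) with every successor in Z. Already a fixed point.
Sat(A[r U A[¬b U ¬r]]) = {1, 4}

{1, 4}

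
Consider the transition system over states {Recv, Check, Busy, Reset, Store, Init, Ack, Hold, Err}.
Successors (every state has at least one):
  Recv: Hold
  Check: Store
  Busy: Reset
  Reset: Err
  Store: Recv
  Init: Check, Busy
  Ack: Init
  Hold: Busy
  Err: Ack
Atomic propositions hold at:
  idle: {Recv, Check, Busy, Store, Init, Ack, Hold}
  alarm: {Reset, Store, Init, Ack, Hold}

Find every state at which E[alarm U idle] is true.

E[alarm U idle]: least fixpoint, start Z0 = Sat(idle) = {Recv, Check, Busy, Store, Init, Ack, Hold}, add states in Sat(alarm) with some successor in Z. Already a fixed point.
Sat(E[alarm U idle]) = {Recv, Check, Busy, Store, Init, Ack, Hold}

{Recv, Check, Busy, Store, Init, Ack, Hold}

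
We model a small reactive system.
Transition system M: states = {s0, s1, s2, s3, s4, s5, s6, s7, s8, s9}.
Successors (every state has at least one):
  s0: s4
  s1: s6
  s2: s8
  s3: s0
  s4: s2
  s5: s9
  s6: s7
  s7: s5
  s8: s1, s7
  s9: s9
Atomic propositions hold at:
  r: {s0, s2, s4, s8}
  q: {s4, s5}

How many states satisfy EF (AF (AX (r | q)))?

8

Sat(r | q) = {s0, s2, s4, s5, s8}
Sat(AX (r | q)) = {s : every successor in {s0, s2, s4, s5, s8}} = {s0, s2, s3, s4, s7}
AF (AX (r | q)): least fixpoint, start Z0 = {s0, s2, s3, s4, s7}, add states with every successor in Z. Z1 = {s0, s2, s3, s4, s6, s7}; Z2 = {s0, s1, s2, s3, s4, s6, s7}; Z3 = {s0, s1, s2, s3, s4, s6, s7, s8}; fixed.
Sat(AF (AX (r | q))) = {s0, s1, s2, s3, s4, s6, s7, s8}
EF (AF (AX (r | q))): least fixpoint, start Z0 = {s0, s1, s2, s3, s4, s6, s7, s8}, add states with some successor in Z. Already a fixed point.
Sat(EF (AF (AX (r | q)))) = {s0, s1, s2, s3, s4, s6, s7, s8}
|Sat(EF (AF (AX (r | q))))| = |{s0, s1, s2, s3, s4, s6, s7, s8}| = 8.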